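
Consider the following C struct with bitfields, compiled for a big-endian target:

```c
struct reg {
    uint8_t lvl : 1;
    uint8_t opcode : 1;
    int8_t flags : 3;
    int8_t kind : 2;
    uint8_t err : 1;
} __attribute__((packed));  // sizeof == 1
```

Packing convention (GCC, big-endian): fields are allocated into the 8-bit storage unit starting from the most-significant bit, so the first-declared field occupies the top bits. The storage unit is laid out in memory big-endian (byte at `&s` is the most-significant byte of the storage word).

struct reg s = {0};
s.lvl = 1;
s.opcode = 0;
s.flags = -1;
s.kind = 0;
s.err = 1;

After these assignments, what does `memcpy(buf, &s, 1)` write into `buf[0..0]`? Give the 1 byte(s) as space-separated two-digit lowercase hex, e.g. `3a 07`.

[7+:1] lvl=1 & 0x1 = 0x1; word=0x80
[6+:1] opcode=0 & 0x1 = 0x0; word=0x80
[3+:3] flags=-1 & 0x7 = 0x7; word=0xb8
[1+:2] kind=0 & 0x3 = 0x0; word=0xb8
[0+:1] err=1 & 0x1 = 0x1; word=0xb9
word = 0xb9 → big-endian bytes:
  [0]=0xb9

b9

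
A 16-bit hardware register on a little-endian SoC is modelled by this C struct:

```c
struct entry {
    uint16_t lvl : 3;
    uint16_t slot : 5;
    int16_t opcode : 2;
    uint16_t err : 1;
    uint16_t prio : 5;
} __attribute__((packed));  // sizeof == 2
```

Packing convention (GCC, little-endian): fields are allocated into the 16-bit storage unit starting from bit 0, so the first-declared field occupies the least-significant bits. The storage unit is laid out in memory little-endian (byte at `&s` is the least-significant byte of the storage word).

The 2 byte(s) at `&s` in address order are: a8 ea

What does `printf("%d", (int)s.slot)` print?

21

[0]=0xa8 [1]=0xea (little-endian) → word 0xeaa8
lvl [0+:3] = (word>>0) & 0x7 = 0
slot [3+:5] = (word>>3) & 0x1f = 21  ←
opcode [8+:2] = (word>>8) & 0x3 = 2
err [10+:1] = (word>>10) & 0x1 = 0
prio [11+:5] = (word>>11) & 0x1f = 29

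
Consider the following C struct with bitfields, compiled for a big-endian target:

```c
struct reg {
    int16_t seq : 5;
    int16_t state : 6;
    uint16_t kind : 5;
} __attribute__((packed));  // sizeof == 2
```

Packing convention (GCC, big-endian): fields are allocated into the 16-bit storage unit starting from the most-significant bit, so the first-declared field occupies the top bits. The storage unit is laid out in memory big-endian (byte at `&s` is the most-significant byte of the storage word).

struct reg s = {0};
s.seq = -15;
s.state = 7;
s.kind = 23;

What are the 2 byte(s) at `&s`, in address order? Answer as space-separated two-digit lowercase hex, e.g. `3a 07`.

88 f7

[11+:5] seq=-15 & 0x1f = 0x11; word=0x8800
[5+:6] state=7 & 0x3f = 0x7; word=0x88e0
[0+:5] kind=23 & 0x1f = 0x17; word=0x88f7
word = 0x88f7 → big-endian bytes:
  [0]=0x88  [1]=0xf7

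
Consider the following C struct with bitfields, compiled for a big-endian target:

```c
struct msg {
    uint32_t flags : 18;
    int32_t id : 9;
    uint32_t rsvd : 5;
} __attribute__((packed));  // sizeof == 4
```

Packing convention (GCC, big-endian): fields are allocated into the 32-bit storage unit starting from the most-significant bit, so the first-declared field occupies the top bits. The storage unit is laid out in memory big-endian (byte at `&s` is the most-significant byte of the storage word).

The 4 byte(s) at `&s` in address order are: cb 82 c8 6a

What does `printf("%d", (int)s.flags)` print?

208395

[0]=0xcb [1]=0x82 [2]=0xc8 [3]=0x6a (big-endian) → word 0xcb82c86a
flags [14+:18] = (word>>14) & 0x3ffff = 208395  ←
id [5+:9] = (word>>5) & 0x1ff = 67
rsvd [0+:5] = (word>>0) & 0x1f = 10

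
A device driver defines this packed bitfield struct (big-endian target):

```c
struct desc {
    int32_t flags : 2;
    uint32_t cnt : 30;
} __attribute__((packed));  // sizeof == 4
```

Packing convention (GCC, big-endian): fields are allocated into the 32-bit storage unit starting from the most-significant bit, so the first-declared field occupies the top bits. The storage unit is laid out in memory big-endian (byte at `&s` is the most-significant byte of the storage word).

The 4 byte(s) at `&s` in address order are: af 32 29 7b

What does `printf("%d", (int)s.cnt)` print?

791816571

[0]=0xaf [1]=0x32 [2]=0x29 [3]=0x7b (big-endian) → word 0xaf32297b
flags:2 @ bit 30 → (0xaf32297b>>30)&0x3 = 0x2
cnt:30 @ bit 0 → (0xaf32297b>>0)&0x3fffffff = 0x2f32297b  ←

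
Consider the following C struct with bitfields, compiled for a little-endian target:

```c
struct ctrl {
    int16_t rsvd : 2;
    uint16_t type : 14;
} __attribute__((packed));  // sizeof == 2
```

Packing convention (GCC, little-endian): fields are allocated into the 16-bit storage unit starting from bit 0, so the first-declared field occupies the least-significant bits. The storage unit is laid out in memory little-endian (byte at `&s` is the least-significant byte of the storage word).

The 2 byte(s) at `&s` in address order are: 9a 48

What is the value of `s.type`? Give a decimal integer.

4646

[0]=0x9a [1]=0x48 (little-endian) → word 0x489a
rsvd [0+:2] = (word>>0) & 0x3 = 2
type [2+:14] = (word>>2) & 0x3fff = 4646  ←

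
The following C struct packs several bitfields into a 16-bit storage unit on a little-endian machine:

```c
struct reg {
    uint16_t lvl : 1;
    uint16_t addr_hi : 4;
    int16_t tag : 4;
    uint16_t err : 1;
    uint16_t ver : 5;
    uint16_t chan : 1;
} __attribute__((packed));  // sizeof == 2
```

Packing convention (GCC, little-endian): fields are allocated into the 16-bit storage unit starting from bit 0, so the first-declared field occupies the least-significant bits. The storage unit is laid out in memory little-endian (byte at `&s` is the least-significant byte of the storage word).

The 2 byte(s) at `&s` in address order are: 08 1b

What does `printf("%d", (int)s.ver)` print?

[0]=0x08 [1]=0x1b (little-endian) → word 0x1b08
lvl:1 @ bit 0 → (0x1b08>>0)&0x1 = 0x0
addr_hi:4 @ bit 1 → (0x1b08>>1)&0xf = 0x4
tag:4 @ bit 5 → (0x1b08>>5)&0xf = 0x8
err:1 @ bit 9 → (0x1b08>>9)&0x1 = 0x1
ver:5 @ bit 10 → (0x1b08>>10)&0x1f = 0x6  ←
chan:1 @ bit 15 → (0x1b08>>15)&0x1 = 0x0

6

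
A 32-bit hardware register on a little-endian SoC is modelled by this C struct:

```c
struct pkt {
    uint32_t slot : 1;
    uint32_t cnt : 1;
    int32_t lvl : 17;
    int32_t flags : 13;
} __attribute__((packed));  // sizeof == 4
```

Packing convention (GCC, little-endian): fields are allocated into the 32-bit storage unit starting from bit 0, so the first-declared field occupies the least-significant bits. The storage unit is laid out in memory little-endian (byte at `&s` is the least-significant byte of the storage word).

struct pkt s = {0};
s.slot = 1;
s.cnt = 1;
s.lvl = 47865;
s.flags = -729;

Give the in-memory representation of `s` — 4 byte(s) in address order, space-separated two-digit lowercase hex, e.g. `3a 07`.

[0+:1] slot=1 & 0x1 = 0x1; word=0x00000001
[1+:1] cnt=1 & 0x1 = 0x1; word=0x00000003
[2+:17] lvl=47865 & 0x1ffff = 0xbaf9; word=0x0002ebe7
[19+:13] flags=-729 & 0x1fff = 0x1d27; word=0xe93aebe7
word = 0xe93aebe7 → little-endian bytes:
  [0]=0xe7  [1]=0xeb  [2]=0x3a  [3]=0xe9

e7 eb 3a e9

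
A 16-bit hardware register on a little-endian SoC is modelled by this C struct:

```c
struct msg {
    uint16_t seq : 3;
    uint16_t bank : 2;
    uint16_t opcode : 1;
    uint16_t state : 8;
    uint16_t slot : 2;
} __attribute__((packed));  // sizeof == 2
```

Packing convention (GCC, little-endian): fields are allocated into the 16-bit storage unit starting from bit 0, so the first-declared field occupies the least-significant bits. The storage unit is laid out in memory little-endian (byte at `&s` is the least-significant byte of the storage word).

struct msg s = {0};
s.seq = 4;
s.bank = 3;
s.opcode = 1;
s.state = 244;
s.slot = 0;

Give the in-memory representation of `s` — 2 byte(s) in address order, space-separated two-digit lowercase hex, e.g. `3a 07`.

seq (3b) val=4 bits=0x4 at bit 0: 0x0004
bank (2b) val=3 bits=0x3 at bit 3: 0x001c
opcode (1b) val=1 bits=0x1 at bit 5: 0x003c
state (8b) val=244 bits=0xf4 at bit 6: 0x3d3c
slot (2b) val=0 bits=0x0 at bit 14: 0x3d3c
word = 0x3d3c → little-endian bytes:
  [0]=0x3c  [1]=0x3d

3c 3d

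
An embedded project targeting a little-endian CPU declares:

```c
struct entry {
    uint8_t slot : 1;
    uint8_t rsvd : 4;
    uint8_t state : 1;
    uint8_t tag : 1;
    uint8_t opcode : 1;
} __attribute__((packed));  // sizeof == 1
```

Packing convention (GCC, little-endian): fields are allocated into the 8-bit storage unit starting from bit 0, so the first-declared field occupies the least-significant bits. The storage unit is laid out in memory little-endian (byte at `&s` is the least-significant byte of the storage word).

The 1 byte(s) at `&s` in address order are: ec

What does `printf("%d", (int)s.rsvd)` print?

6

[0]=0xec (little-endian) → word 0xec
slot [0+:1] = (word>>0) & 0x1 = 0
rsvd [1+:4] = (word>>1) & 0xf = 6  ←
state [5+:1] = (word>>5) & 0x1 = 1
tag [6+:1] = (word>>6) & 0x1 = 1
opcode [7+:1] = (word>>7) & 0x1 = 1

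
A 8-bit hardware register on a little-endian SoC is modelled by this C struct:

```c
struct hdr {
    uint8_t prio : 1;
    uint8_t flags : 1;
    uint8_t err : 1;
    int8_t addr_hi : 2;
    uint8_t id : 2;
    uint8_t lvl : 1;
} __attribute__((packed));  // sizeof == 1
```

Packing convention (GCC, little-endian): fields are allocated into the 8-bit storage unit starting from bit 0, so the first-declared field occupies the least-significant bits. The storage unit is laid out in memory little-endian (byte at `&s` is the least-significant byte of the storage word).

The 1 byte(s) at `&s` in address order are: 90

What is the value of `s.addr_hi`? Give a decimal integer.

-2

[0]=0x90 (little-endian) → word 0x90
prio:1 @ bit 0 → (0x90>>0)&0x1 = 0x0
flags:1 @ bit 1 → (0x90>>1)&0x1 = 0x0
err:1 @ bit 2 → (0x90>>2)&0x1 = 0x0
addr_hi:2 @ bit 3 → (0x90>>3)&0x3 = 0x2  ←
id:2 @ bit 5 → (0x90>>5)&0x3 = 0x0
lvl:1 @ bit 7 → (0x90>>7)&0x1 = 0x1
addr_hi signed 2b, MSB=1: 2 - 4 = -2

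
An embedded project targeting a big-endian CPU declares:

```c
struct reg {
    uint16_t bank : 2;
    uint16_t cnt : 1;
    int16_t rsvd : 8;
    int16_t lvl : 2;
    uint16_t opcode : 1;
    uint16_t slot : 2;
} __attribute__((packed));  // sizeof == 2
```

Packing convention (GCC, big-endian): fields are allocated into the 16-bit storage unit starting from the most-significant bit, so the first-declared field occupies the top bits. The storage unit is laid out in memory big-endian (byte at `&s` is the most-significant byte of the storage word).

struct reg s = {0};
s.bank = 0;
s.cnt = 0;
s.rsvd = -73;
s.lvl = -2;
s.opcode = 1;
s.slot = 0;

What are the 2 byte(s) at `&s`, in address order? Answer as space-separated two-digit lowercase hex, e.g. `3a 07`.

bank (2b) val=0 bits=0x0 at bit 14: 0x0000
cnt (1b) val=0 bits=0x0 at bit 13: 0x0000
rsvd (8b) val=-73 bits=0xb7 at bit 5: 0x16e0
lvl (2b) val=-2 bits=0x2 at bit 3: 0x16f0
opcode (1b) val=1 bits=0x1 at bit 2: 0x16f4
slot (2b) val=0 bits=0x0 at bit 0: 0x16f4
word = 0x16f4 → big-endian bytes:
  [0]=0x16  [1]=0xf4

16 f4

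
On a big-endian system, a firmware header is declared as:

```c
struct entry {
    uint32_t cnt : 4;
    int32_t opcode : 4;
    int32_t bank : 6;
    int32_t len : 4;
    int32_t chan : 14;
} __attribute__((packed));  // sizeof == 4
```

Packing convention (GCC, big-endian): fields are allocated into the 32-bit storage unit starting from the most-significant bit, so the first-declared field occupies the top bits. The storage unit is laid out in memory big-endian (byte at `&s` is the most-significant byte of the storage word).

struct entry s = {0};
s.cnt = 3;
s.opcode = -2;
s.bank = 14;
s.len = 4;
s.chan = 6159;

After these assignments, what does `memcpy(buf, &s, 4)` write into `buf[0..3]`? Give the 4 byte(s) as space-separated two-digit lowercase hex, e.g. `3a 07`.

3e 39 18 0f

[28+:4] cnt=3 & 0xf = 0x3; word=0x30000000
[24+:4] opcode=-2 & 0xf = 0xe; word=0x3e000000
[18+:6] bank=14 & 0x3f = 0xe; word=0x3e380000
[14+:4] len=4 & 0xf = 0x4; word=0x3e390000
[0+:14] chan=6159 & 0x3fff = 0x180f; word=0x3e39180f
word = 0x3e39180f → big-endian bytes:
  [0]=0x3e  [1]=0x39  [2]=0x18  [3]=0x0f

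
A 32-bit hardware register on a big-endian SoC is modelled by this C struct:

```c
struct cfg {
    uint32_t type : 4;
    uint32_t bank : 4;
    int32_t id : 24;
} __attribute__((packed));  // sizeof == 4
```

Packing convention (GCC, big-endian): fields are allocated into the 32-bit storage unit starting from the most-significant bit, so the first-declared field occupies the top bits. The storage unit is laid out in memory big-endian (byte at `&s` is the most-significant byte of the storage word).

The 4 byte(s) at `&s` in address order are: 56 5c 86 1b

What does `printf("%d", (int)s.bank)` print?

[0]=0x56 [1]=0x5c [2]=0x86 [3]=0x1b (big-endian) → word 0x565c861b
type:4 @ bit 28 → (0x565c861b>>28)&0xf = 0x5
bank:4 @ bit 24 → (0x565c861b>>24)&0xf = 0x6  ←
id:24 @ bit 0 → (0x565c861b>>0)&0xffffff = 0x5c861b

6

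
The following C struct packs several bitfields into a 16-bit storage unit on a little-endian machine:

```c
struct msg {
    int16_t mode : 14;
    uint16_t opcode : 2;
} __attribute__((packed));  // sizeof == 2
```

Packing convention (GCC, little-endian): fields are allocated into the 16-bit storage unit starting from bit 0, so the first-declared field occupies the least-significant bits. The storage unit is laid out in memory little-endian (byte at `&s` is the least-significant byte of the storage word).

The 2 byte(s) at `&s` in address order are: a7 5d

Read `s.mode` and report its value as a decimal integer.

[0]=0xa7 [1]=0x5d (little-endian) → word 0x5da7
mode [0+:14] = (word>>0) & 0x3fff = 7591  ←
opcode [14+:2] = (word>>14) & 0x3 = 1
mode signed 14b, MSB=0: value = 7591

7591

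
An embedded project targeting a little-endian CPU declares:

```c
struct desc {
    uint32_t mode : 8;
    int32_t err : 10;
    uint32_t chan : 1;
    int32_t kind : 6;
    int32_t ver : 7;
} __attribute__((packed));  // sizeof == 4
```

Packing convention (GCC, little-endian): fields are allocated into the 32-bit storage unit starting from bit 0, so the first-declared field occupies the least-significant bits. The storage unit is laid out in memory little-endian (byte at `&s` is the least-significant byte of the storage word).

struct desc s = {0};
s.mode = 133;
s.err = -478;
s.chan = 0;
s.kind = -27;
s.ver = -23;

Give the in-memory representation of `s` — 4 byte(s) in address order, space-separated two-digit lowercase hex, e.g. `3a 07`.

85 22 2a d3

mode (8b) val=133 bits=0x85 at bit 0: 0x00000085
err (10b) val=-478 bits=0x222 at bit 8: 0x00022285
chan (1b) val=0 bits=0x0 at bit 18: 0x00022285
kind (6b) val=-27 bits=0x25 at bit 19: 0x012a2285
ver (7b) val=-23 bits=0x69 at bit 25: 0xd32a2285
word = 0xd32a2285 → little-endian bytes:
  [0]=0x85  [1]=0x22  [2]=0x2a  [3]=0xd3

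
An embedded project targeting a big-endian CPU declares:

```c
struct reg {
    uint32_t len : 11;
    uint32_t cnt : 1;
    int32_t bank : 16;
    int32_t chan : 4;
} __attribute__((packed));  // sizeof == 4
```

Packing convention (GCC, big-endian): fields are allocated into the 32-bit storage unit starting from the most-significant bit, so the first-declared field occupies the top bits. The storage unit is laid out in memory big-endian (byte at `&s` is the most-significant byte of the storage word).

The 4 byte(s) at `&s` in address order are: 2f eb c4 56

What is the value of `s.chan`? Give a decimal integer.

[0]=0x2f [1]=0xeb [2]=0xc4 [3]=0x56 (big-endian) → word 0x2febc456
len:11 @ bit 21 → (0x2febc456>>21)&0x7ff = 0x17f
cnt:1 @ bit 20 → (0x2febc456>>20)&0x1 = 0x0
bank:16 @ bit 4 → (0x2febc456>>4)&0xffff = 0xbc45
chan:4 @ bit 0 → (0x2febc456>>0)&0xf = 0x6  ←
chan signed 4b, MSB=0: value = 6

6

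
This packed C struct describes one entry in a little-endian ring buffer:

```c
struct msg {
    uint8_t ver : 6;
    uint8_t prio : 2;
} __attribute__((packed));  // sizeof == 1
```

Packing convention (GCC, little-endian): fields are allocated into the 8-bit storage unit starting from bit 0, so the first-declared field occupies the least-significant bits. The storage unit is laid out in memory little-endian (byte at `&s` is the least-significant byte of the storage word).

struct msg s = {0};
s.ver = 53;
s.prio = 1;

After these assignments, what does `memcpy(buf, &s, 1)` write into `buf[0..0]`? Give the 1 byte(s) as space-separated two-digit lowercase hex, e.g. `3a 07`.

75

ver:6 = 53 → 0x35 << 0 → word 0x35
prio:2 = 1 → 0x1 << 6 → word 0x75
word = 0x75 → little-endian bytes:
  [0]=0x75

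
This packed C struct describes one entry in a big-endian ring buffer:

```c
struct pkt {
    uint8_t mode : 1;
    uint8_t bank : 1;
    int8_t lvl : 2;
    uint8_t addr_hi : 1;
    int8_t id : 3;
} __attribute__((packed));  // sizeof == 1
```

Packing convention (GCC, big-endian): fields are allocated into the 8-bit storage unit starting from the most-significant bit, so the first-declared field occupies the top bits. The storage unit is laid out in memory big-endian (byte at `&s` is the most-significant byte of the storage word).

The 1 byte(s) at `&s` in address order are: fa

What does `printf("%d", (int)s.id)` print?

[0]=0xfa (big-endian) → word 0xfa
mode [7+:1] = (word>>7) & 0x1 = 1
bank [6+:1] = (word>>6) & 0x1 = 1
lvl [4+:2] = (word>>4) & 0x3 = 3
addr_hi [3+:1] = (word>>3) & 0x1 = 1
id [0+:3] = (word>>0) & 0x7 = 2  ←
id signed 3b, MSB=0: value = 2

2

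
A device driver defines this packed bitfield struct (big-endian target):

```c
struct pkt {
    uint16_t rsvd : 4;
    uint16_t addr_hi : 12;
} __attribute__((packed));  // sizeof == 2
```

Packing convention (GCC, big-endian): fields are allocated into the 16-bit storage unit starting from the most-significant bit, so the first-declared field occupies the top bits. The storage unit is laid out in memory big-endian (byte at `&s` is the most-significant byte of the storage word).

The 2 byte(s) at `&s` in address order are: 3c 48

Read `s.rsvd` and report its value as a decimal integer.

3

[0]=0x3c [1]=0x48 (big-endian) → word 0x3c48
rsvd [12+:4] = (word>>12) & 0xf = 3  ←
addr_hi [0+:12] = (word>>0) & 0xfff = 3144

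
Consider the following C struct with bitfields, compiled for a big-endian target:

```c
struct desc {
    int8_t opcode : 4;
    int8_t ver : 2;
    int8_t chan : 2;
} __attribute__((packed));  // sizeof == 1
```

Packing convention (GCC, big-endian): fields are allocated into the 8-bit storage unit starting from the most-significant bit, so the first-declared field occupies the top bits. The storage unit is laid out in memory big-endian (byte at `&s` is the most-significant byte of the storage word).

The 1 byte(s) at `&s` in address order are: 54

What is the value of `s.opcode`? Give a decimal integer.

[0]=0x54 (big-endian) → word 0x54
opcode [4+:4] = (word>>4) & 0xf = 5  ←
ver [2+:2] = (word>>2) & 0x3 = 1
chan [0+:2] = (word>>0) & 0x3 = 0
opcode signed 4b, MSB=0: value = 5

5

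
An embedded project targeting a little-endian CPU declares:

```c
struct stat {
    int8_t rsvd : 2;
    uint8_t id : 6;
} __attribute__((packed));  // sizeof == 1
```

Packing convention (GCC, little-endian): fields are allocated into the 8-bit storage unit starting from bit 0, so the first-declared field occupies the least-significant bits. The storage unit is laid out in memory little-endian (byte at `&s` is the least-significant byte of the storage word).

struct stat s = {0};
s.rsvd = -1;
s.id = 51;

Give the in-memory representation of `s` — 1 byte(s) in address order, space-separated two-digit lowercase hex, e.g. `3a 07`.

[0+:2] rsvd=-1 & 0x3 = 0x3; word=0x03
[2+:6] id=51 & 0x3f = 0x33; word=0xcf
word = 0xcf → little-endian bytes:
  [0]=0xcf

cf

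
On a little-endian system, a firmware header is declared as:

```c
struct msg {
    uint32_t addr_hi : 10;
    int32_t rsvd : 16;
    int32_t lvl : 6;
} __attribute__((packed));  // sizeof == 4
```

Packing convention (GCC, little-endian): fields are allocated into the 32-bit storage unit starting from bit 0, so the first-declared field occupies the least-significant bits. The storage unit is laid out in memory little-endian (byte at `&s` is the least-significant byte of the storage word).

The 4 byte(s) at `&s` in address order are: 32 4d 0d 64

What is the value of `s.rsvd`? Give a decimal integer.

851

[0]=0x32 [1]=0x4d [2]=0x0d [3]=0x64 (little-endian) → word 0x640d4d32
addr_hi [0+:10] = (word>>0) & 0x3ff = 306
rsvd [10+:16] = (word>>10) & 0xffff = 851  ←
lvl [26+:6] = (word>>26) & 0x3f = 25
rsvd signed 16b, MSB=0: value = 851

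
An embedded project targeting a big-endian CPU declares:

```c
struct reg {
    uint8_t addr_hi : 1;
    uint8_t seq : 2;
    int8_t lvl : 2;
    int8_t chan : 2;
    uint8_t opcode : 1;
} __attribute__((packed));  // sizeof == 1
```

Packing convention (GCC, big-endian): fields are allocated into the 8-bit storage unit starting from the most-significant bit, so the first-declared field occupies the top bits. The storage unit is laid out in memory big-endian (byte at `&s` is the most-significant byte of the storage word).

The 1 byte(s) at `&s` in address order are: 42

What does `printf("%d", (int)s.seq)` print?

[0]=0x42 (big-endian) → word 0x42
addr_hi [7+:1] = (word>>7) & 0x1 = 0
seq [5+:2] = (word>>5) & 0x3 = 2  ←
lvl [3+:2] = (word>>3) & 0x3 = 0
chan [1+:2] = (word>>1) & 0x3 = 1
opcode [0+:1] = (word>>0) & 0x1 = 0

2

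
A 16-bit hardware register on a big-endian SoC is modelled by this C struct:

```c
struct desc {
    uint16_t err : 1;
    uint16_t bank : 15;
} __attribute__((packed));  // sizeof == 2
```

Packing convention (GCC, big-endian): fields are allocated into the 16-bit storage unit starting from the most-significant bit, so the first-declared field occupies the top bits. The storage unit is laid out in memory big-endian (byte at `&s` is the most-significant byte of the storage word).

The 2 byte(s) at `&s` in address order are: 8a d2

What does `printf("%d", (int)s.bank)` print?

2770

[0]=0x8a [1]=0xd2 (big-endian) → word 0x8ad2
err:1 @ bit 15 → (0x8ad2>>15)&0x1 = 0x1
bank:15 @ bit 0 → (0x8ad2>>0)&0x7fff = 0xad2  ←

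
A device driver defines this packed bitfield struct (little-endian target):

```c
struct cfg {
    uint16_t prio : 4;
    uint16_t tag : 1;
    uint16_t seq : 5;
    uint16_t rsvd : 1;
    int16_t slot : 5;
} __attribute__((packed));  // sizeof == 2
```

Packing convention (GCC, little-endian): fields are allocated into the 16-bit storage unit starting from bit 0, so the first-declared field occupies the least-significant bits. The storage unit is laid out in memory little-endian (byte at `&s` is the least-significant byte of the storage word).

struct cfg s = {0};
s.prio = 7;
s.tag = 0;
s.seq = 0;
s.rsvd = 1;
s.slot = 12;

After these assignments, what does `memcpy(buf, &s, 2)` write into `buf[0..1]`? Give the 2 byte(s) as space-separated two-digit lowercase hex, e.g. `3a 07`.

07 64

[0+:4] prio=7 & 0xf = 0x7; word=0x0007
[4+:1] tag=0 & 0x1 = 0x0; word=0x0007
[5+:5] seq=0 & 0x1f = 0x0; word=0x0007
[10+:1] rsvd=1 & 0x1 = 0x1; word=0x0407
[11+:5] slot=12 & 0x1f = 0xc; word=0x6407
word = 0x6407 → little-endian bytes:
  [0]=0x07  [1]=0x64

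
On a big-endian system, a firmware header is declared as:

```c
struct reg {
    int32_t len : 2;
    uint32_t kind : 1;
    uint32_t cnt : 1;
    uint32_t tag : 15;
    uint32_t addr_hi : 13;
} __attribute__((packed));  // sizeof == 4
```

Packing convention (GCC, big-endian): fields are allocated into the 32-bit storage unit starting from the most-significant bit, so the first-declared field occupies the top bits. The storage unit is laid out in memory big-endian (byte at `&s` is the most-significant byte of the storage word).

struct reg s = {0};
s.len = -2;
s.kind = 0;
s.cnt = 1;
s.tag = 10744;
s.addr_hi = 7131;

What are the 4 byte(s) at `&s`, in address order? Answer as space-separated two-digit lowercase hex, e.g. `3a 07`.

95 3f 1b db

[30+:2] len=-2 & 0x3 = 0x2; word=0x80000000
[29+:1] kind=0 & 0x1 = 0x0; word=0x80000000
[28+:1] cnt=1 & 0x1 = 0x1; word=0x90000000
[13+:15] tag=10744 & 0x7fff = 0x29f8; word=0x953f0000
[0+:13] addr_hi=7131 & 0x1fff = 0x1bdb; word=0x953f1bdb
word = 0x953f1bdb → big-endian bytes:
  [0]=0x95  [1]=0x3f  [2]=0x1b  [3]=0xdb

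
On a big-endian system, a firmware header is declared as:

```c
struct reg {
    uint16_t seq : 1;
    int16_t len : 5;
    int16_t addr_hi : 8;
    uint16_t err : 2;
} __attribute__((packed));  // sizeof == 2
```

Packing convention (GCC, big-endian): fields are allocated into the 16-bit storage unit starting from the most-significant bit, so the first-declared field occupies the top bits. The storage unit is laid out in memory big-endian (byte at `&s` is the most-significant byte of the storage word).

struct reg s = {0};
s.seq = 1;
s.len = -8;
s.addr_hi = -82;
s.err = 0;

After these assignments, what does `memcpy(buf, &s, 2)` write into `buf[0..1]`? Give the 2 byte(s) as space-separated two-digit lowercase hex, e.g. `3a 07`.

seq (1b) val=1 bits=0x1 at bit 15: 0x8000
len (5b) val=-8 bits=0x18 at bit 10: 0xe000
addr_hi (8b) val=-82 bits=0xae at bit 2: 0xe2b8
err (2b) val=0 bits=0x0 at bit 0: 0xe2b8
word = 0xe2b8 → big-endian bytes:
  [0]=0xe2  [1]=0xb8

e2 b8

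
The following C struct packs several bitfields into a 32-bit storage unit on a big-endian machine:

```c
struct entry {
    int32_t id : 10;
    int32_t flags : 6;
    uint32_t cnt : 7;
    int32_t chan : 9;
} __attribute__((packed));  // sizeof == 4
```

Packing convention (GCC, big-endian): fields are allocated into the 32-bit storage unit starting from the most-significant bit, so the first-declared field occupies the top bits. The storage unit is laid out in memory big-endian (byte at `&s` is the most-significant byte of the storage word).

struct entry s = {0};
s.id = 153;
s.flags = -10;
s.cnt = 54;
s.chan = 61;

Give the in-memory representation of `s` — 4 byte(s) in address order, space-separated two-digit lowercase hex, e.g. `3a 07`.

id:10 = 153 → 0x99 << 22 → word 0x26400000
flags:6 = -10 → 0x36 << 16 → word 0x26760000
cnt:7 = 54 → 0x36 << 9 → word 0x26766c00
chan:9 = 61 → 0x3d << 0 → word 0x26766c3d
word = 0x26766c3d → big-endian bytes:
  [0]=0x26  [1]=0x76  [2]=0x6c  [3]=0x3d

26 76 6c 3d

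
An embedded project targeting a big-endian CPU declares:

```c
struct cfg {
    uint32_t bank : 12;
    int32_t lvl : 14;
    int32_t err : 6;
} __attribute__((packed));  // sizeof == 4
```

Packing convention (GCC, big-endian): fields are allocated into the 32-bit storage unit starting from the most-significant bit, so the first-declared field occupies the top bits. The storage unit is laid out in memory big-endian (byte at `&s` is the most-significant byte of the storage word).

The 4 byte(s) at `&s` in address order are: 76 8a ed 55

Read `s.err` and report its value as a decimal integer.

21

[0]=0x76 [1]=0x8a [2]=0xed [3]=0x55 (big-endian) → word 0x768aed55
bank [20+:12] = (word>>20) & 0xfff = 1896
lvl [6+:14] = (word>>6) & 0x3fff = 11189
err [0+:6] = (word>>0) & 0x3f = 21  ←
err signed 6b, MSB=0: value = 21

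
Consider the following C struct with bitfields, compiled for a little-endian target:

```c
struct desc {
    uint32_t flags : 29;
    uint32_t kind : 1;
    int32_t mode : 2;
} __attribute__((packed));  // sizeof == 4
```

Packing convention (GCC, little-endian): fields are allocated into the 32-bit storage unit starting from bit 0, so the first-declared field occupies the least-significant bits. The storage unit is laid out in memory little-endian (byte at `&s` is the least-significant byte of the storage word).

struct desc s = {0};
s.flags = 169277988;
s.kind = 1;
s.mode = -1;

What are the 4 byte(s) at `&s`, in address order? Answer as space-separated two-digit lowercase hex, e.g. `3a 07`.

flags (29b) val=169277988 bits=0xa16fa24 at bit 0: 0x0a16fa24
kind (1b) val=1 bits=0x1 at bit 29: 0x2a16fa24
mode (2b) val=-1 bits=0x3 at bit 30: 0xea16fa24
word = 0xea16fa24 → little-endian bytes:
  [0]=0x24  [1]=0xfa  [2]=0x16  [3]=0xea

24 fa 16 ea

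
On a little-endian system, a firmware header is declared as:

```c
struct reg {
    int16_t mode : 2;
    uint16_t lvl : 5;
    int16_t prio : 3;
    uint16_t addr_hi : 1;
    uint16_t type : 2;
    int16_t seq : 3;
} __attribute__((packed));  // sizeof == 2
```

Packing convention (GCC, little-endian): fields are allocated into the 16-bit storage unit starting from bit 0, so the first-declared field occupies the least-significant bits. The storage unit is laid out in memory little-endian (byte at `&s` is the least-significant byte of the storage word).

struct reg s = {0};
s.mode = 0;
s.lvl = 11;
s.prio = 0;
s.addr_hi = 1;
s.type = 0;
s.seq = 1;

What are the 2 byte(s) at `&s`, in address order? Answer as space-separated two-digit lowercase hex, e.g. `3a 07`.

mode (2b) val=0 bits=0x0 at bit 0: 0x0000
lvl (5b) val=11 bits=0xb at bit 2: 0x002c
prio (3b) val=0 bits=0x0 at bit 7: 0x002c
addr_hi (1b) val=1 bits=0x1 at bit 10: 0x042c
type (2b) val=0 bits=0x0 at bit 11: 0x042c
seq (3b) val=1 bits=0x1 at bit 13: 0x242c
word = 0x242c → little-endian bytes:
  [0]=0x2c  [1]=0x24

2c 24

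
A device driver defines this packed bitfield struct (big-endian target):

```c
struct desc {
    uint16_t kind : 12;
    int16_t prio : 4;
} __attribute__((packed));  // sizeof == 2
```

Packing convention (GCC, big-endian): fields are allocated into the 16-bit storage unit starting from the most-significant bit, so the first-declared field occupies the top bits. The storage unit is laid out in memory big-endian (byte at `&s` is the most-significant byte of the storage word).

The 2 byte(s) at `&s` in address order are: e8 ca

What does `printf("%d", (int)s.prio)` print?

-6

[0]=0xe8 [1]=0xca (big-endian) → word 0xe8ca
kind [4+:12] = (word>>4) & 0xfff = 3724
prio [0+:4] = (word>>0) & 0xf = 10  ←
prio signed 4b, MSB=1: 10 - 16 = -6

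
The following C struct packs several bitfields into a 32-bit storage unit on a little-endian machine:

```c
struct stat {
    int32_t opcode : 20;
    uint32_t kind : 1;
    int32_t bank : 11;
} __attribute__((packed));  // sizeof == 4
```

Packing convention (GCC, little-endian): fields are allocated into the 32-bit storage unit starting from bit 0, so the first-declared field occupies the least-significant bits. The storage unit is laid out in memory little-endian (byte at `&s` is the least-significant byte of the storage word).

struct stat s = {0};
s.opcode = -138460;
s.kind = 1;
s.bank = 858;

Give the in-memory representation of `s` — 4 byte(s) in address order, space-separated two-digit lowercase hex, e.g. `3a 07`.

opcode:20 = -138460 → 0xde324 << 0 → word 0x000de324
kind:1 = 1 → 0x1 << 20 → word 0x001de324
bank:11 = 858 → 0x35a << 21 → word 0x6b5de324
word = 0x6b5de324 → little-endian bytes:
  [0]=0x24  [1]=0xe3  [2]=0x5d  [3]=0x6b

24 e3 5d 6b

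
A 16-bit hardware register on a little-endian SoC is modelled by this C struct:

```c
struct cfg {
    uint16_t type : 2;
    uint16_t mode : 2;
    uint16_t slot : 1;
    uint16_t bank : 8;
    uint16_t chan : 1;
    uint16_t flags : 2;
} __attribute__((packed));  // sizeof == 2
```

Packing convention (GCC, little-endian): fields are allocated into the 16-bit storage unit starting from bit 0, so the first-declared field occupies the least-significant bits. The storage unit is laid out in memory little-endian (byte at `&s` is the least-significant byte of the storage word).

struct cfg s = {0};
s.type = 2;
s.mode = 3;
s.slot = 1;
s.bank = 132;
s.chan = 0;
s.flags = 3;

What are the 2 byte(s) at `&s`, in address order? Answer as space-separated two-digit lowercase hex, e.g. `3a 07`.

[0+:2] type=2 & 0x3 = 0x2; word=0x0002
[2+:2] mode=3 & 0x3 = 0x3; word=0x000e
[4+:1] slot=1 & 0x1 = 0x1; word=0x001e
[5+:8] bank=132 & 0xff = 0x84; word=0x109e
[13+:1] chan=0 & 0x1 = 0x0; word=0x109e
[14+:2] flags=3 & 0x3 = 0x3; word=0xd09e
word = 0xd09e → little-endian bytes:
  [0]=0x9e  [1]=0xd0

9e d0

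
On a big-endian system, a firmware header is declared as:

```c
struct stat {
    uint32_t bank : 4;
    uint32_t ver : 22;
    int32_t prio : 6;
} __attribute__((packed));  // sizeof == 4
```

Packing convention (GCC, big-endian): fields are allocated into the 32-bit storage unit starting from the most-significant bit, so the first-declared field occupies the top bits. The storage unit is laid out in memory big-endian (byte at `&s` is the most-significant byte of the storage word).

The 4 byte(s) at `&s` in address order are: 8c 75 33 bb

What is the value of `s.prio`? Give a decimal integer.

-5

[0]=0x8c [1]=0x75 [2]=0x33 [3]=0xbb (big-endian) → word 0x8c7533bb
bank [28+:4] = (word>>28) & 0xf = 8
ver [6+:22] = (word>>6) & 0x3fffff = 3265742
prio [0+:6] = (word>>0) & 0x3f = 59  ←
prio signed 6b, MSB=1: 59 - 64 = -5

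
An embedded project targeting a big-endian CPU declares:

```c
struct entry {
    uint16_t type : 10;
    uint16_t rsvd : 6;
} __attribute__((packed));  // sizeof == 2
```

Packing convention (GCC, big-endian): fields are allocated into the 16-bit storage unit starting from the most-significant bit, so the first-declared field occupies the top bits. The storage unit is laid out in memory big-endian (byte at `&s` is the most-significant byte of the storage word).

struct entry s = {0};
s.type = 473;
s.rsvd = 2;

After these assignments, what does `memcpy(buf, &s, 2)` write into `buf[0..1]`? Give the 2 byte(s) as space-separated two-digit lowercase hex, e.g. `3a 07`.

[6+:10] type=473 & 0x3ff = 0x1d9; word=0x7640
[0+:6] rsvd=2 & 0x3f = 0x2; word=0x7642
word = 0x7642 → big-endian bytes:
  [0]=0x76  [1]=0x42

76 42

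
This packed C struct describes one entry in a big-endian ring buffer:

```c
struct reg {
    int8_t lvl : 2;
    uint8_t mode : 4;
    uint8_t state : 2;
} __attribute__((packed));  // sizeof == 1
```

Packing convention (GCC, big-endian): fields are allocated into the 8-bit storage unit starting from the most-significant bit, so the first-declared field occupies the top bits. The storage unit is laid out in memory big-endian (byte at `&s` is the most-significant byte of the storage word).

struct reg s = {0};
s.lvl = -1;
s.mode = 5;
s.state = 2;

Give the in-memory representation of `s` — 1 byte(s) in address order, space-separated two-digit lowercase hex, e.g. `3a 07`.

[6+:2] lvl=-1 & 0x3 = 0x3; word=0xc0
[2+:4] mode=5 & 0xf = 0x5; word=0xd4
[0+:2] state=2 & 0x3 = 0x2; word=0xd6
word = 0xd6 → big-endian bytes:
  [0]=0xd6

d6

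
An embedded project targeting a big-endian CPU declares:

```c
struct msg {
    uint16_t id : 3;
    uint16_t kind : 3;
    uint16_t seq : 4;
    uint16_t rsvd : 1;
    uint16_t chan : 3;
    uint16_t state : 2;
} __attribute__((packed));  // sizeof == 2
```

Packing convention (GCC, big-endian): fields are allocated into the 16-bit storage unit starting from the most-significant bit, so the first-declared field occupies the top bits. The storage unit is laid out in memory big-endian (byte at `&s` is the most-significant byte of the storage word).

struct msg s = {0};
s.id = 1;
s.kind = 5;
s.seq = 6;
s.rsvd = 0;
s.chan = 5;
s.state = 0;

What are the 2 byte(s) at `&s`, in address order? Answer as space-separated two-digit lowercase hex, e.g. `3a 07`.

35 94

id:3 = 1 → 0x1 << 13 → word 0x2000
kind:3 = 5 → 0x5 << 10 → word 0x3400
seq:4 = 6 → 0x6 << 6 → word 0x3580
rsvd:1 = 0 → 0x0 << 5 → word 0x3580
chan:3 = 5 → 0x5 << 2 → word 0x3594
state:2 = 0 → 0x0 << 0 → word 0x3594
word = 0x3594 → big-endian bytes:
  [0]=0x35  [1]=0x94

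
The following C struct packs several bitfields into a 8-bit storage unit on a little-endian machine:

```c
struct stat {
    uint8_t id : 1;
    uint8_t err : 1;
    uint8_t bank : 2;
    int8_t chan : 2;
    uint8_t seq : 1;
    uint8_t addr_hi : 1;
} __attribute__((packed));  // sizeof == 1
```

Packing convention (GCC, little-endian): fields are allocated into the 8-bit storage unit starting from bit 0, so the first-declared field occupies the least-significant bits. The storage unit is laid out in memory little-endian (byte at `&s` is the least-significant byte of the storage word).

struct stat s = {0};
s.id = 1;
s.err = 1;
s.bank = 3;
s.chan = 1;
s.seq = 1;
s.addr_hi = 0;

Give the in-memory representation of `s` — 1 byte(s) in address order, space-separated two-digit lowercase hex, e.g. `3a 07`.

5f

[0+:1] id=1 & 0x1 = 0x1; word=0x01
[1+:1] err=1 & 0x1 = 0x1; word=0x03
[2+:2] bank=3 & 0x3 = 0x3; word=0x0f
[4+:2] chan=1 & 0x3 = 0x1; word=0x1f
[6+:1] seq=1 & 0x1 = 0x1; word=0x5f
[7+:1] addr_hi=0 & 0x1 = 0x0; word=0x5f
word = 0x5f → little-endian bytes:
  [0]=0x5f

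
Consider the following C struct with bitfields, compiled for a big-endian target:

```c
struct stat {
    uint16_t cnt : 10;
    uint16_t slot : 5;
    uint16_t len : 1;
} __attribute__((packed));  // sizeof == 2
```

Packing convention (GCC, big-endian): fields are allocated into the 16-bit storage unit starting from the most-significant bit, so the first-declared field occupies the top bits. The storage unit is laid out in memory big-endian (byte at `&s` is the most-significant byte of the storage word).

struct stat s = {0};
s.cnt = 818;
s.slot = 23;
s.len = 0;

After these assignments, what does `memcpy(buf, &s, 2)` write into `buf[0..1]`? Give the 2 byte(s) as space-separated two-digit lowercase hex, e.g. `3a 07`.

cnt (10b) val=818 bits=0x332 at bit 6: 0xcc80
slot (5b) val=23 bits=0x17 at bit 1: 0xccae
len (1b) val=0 bits=0x0 at bit 0: 0xccae
word = 0xccae → big-endian bytes:
  [0]=0xcc  [1]=0xae

cc ae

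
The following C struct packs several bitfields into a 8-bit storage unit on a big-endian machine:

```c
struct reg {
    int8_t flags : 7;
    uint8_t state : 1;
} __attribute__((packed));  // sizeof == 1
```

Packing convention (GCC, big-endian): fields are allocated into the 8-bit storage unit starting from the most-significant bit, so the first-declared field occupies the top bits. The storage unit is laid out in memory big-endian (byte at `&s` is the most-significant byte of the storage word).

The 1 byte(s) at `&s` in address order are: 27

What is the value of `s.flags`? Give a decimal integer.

[0]=0x27 (big-endian) → word 0x27
flags [1+:7] = (word>>1) & 0x7f = 19  ←
state [0+:1] = (word>>0) & 0x1 = 1
flags signed 7b, MSB=0: value = 19

19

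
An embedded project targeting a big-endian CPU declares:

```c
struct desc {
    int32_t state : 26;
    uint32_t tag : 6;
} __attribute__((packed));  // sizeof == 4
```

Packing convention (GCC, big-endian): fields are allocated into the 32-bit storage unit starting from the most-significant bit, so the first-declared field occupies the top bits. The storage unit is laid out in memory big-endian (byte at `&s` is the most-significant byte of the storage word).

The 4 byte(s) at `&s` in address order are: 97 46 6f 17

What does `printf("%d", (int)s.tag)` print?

[0]=0x97 [1]=0x46 [2]=0x6f [3]=0x17 (big-endian) → word 0x97466f17
state:26 @ bit 6 → (0x97466f17>>6)&0x3ffffff = 0x25d19bc
tag:6 @ bit 0 → (0x97466f17>>0)&0x3f = 0x17  ←

23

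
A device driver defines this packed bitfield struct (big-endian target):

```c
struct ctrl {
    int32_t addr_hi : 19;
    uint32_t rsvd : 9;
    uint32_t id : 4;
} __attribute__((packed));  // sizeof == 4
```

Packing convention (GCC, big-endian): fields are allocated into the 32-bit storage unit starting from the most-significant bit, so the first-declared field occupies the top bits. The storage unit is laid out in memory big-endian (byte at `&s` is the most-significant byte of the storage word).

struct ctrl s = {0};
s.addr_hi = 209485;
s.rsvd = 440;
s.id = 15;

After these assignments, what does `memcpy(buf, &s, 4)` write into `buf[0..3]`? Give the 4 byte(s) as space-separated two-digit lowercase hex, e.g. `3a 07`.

addr_hi (19b) val=209485 bits=0x3324d at bit 13: 0x6649a000
rsvd (9b) val=440 bits=0x1b8 at bit 4: 0x6649bb80
id (4b) val=15 bits=0xf at bit 0: 0x6649bb8f
word = 0x6649bb8f → big-endian bytes:
  [0]=0x66  [1]=0x49  [2]=0xbb  [3]=0x8f

66 49 bb 8f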